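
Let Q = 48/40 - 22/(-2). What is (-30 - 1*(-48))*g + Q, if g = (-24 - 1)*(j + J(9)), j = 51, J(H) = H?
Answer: -134939/5 ≈ -26988.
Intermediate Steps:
Q = 61/5 (Q = 48*(1/40) - 22*(-½) = 6/5 + 11 = 61/5 ≈ 12.200)
g = -1500 (g = (-24 - 1)*(51 + 9) = -25*60 = -1500)
(-30 - 1*(-48))*g + Q = (-30 - 1*(-48))*(-1500) + 61/5 = (-30 + 48)*(-1500) + 61/5 = 18*(-1500) + 61/5 = -27000 + 61/5 = -134939/5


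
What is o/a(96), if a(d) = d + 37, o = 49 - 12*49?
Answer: -77/19 ≈ -4.0526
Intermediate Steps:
o = -539 (o = 49 - 588 = -539)
a(d) = 37 + d
o/a(96) = -539/(37 + 96) = -539/133 = -539*1/133 = -77/19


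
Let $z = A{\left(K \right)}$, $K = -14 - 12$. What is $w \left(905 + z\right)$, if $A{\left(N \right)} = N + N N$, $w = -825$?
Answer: $-1282875$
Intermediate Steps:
$K = -26$ ($K = -14 - 12 = -26$)
$A{\left(N \right)} = N + N^{2}$
$z = 650$ ($z = - 26 \left(1 - 26\right) = \left(-26\right) \left(-25\right) = 650$)
$w \left(905 + z\right) = - 825 \left(905 + 650\right) = \left(-825\right) 1555 = -1282875$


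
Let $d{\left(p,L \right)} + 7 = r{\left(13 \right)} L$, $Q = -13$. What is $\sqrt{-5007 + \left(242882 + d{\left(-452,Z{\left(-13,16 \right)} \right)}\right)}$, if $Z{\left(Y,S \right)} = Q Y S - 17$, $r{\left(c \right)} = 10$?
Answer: $\sqrt{264738} \approx 514.53$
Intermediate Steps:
$Z{\left(Y,S \right)} = -17 - 13 S Y$ ($Z{\left(Y,S \right)} = - 13 Y S - 17 = - 13 S Y - 17 = -17 - 13 S Y$)
$d{\left(p,L \right)} = -7 + 10 L$
$\sqrt{-5007 + \left(242882 + d{\left(-452,Z{\left(-13,16 \right)} \right)}\right)} = \sqrt{-5007 + \left(242882 - \left(7 - 10 \left(-17 - 208 \left(-13\right)\right)\right)\right)} = \sqrt{-5007 + \left(242882 - \left(7 - 10 \left(-17 + 2704\right)\right)\right)} = \sqrt{-5007 + \left(242882 + \left(-7 + 10 \cdot 2687\right)\right)} = \sqrt{-5007 + \left(242882 + \left(-7 + 26870\right)\right)} = \sqrt{-5007 + \left(242882 + 26863\right)} = \sqrt{-5007 + 269745} = \sqrt{264738}$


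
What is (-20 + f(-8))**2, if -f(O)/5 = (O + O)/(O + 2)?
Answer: 10000/9 ≈ 1111.1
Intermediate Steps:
f(O) = -10*O/(2 + O) (f(O) = -5*(O + O)/(O + 2) = -5*2*O/(2 + O) = -10*O/(2 + O))
(-20 + f(-8))**2 = (-20 - 10*(-8)/(2 - 8))**2 = (-20 - 10*(-8)/(-6))**2 = (-20 - 10*(-8)*(-1/6))**2 = (-20 - 40/3)**2 = (-100/3)**2 = 10000/9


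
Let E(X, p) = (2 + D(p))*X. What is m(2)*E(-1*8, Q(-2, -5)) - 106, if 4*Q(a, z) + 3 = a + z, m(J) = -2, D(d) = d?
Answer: -114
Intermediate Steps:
Q(a, z) = -¾ + a/4 + z/4 (Q(a, z) = -¾ + (a + z)/4 = -¾ + (a/4 + z/4) = -¾ + a/4 + z/4)
E(X, p) = X*(2 + p) (E(X, p) = (2 + p)*X = X*(2 + p))
m(2)*E(-1*8, Q(-2, -5)) - 106 = -2*(-1*8)*(2 + (-¾ + (¼)*(-2) + (¼)*(-5))) - 106 = -(-16)*(2 + (-¾ - ½ - 5/4)) - 106 = -(-16)*(2 - 5/2) - 106 = -(-16)*(-1)/2 - 106 = -2*4 - 106 = -8 - 106 = -114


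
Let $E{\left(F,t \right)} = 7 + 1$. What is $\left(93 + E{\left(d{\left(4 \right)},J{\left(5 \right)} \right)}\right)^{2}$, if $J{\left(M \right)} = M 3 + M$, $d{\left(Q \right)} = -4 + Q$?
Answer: $10201$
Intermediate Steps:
$J{\left(M \right)} = 4 M$ ($J{\left(M \right)} = 3 M + M = 4 M$)
$E{\left(F,t \right)} = 8$
$\left(93 + E{\left(d{\left(4 \right)},J{\left(5 \right)} \right)}\right)^{2} = \left(93 + 8\right)^{2} = 101^{2} = 10201$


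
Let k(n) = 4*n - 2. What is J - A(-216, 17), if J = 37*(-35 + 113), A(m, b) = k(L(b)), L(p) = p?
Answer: 2820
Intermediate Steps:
k(n) = -2 + 4*n
A(m, b) = -2 + 4*b
J = 2886 (J = 37*78 = 2886)
J - A(-216, 17) = 2886 - (-2 + 4*17) = 2886 - (-2 + 68) = 2886 - 1*66 = 2886 - 66 = 2820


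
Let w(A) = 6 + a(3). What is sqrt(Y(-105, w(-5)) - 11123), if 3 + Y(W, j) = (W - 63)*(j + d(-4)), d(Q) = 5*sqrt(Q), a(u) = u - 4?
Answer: sqrt(-11966 - 1680*I) ≈ 7.6602 - 109.66*I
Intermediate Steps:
a(u) = -4 + u
w(A) = 5 (w(A) = 6 + (-4 + 3) = 6 - 1 = 5)
Y(W, j) = -3 + (-63 + W)*(j + 10*I) (Y(W, j) = -3 + (W - 63)*(j + 5*sqrt(-4)) = -3 + (-63 + W)*(j + 5*(2*I)) = -3 + (-63 + W)*(j + 10*I))
sqrt(Y(-105, w(-5)) - 11123) = sqrt((-3 - 630*I - 63*5 - 105*5 + 10*I*(-105)) - 11123) = sqrt((-3 - 630*I - 315 - 525 - 1050*I) - 11123) = sqrt((-843 - 1680*I) - 11123) = sqrt(-11966 - 1680*I)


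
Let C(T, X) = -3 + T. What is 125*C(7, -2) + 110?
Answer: 610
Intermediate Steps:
125*C(7, -2) + 110 = 125*(-3 + 7) + 110 = 125*4 + 110 = 500 + 110 = 610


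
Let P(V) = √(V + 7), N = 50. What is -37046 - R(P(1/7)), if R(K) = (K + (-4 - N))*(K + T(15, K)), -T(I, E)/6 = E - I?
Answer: -225052/7 - 1800*√14/7 ≈ -33112.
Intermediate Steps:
T(I, E) = -6*E + 6*I (T(I, E) = -6*(E - I) = -6*E + 6*I)
P(V) = √(7 + V)
R(K) = (-54 + K)*(90 - 5*K) (R(K) = (K + (-4 - 1*50))*(K + (-6*K + 6*15)) = (K + (-4 - 50))*(K + (-6*K + 90)) = (K - 54)*(K + (90 - 6*K)) = (-54 + K)*(90 - 5*K))
-37046 - R(P(1/7)) = -37046 - (-4860 - 5*(√(7 + 1/7))² + 360*√(7 + 1/7)) = -37046 - (-4860 - 5*(√(7 + ⅐))² + 360*√(7 + ⅐)) = -37046 - (-4860 - 5*(√(50/7))² + 360*√(50/7)) = -37046 - (-4860 - 5*(5*√14/7)² + 360*(5*√14/7)) = -37046 - (-4860 - 5*50/7 + 1800*√14/7) = -37046 - (-4860 - 250/7 + 1800*√14/7) = -37046 - (-34270/7 + 1800*√14/7) = -37046 + (34270/7 - 1800*√14/7) = -225052/7 - 1800*√14/7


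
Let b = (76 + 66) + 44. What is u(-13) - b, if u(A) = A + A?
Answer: -212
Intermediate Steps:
u(A) = 2*A
b = 186 (b = 142 + 44 = 186)
u(-13) - b = 2*(-13) - 1*186 = -26 - 186 = -212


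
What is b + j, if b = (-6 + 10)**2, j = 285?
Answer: 301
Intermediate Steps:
b = 16 (b = 4**2 = 16)
b + j = 16 + 285 = 301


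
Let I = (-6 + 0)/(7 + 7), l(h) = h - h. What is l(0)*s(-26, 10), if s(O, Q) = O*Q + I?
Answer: 0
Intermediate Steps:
l(h) = 0
I = -3/7 (I = -6/14 = -6*1/14 = -3/7 ≈ -0.42857)
s(O, Q) = -3/7 + O*Q (s(O, Q) = O*Q - 3/7 = -3/7 + O*Q)
l(0)*s(-26, 10) = 0*(-3/7 - 26*10) = 0*(-3/7 - 260) = 0*(-1823/7) = 0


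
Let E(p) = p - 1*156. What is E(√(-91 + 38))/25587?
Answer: -52/8529 + I*√53/25587 ≈ -0.0060968 + 0.00028452*I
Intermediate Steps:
E(p) = -156 + p (E(p) = p - 156 = -156 + p)
E(√(-91 + 38))/25587 = (-156 + √(-91 + 38))/25587 = (-156 + √(-53))*(1/25587) = (-156 + I*√53)*(1/25587) = -52/8529 + I*√53/25587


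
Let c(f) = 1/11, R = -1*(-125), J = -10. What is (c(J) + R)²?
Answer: 1893376/121 ≈ 15648.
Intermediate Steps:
R = 125
c(f) = 1/11
(c(J) + R)² = (1/11 + 125)² = (1376/11)² = 1893376/121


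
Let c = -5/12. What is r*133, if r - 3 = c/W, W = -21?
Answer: 14459/36 ≈ 401.64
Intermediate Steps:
c = -5/12 (c = -5*1/12 = -5/12 ≈ -0.41667)
r = 761/252 (r = 3 - 5/12/(-21) = 3 - 5/12*(-1/21) = 3 + 5/252 = 761/252 ≈ 3.0198)
r*133 = (761/252)*133 = 14459/36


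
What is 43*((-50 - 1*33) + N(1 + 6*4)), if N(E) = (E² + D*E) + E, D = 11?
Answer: 36206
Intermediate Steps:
N(E) = E² + 12*E (N(E) = (E² + 11*E) + E = E² + 12*E)
43*((-50 - 1*33) + N(1 + 6*4)) = 43*((-50 - 1*33) + (1 + 6*4)*(12 + (1 + 6*4))) = 43*((-50 - 33) + (1 + 24)*(12 + (1 + 24))) = 43*(-83 + 25*(12 + 25)) = 43*(-83 + 25*37) = 43*(-83 + 925) = 43*842 = 36206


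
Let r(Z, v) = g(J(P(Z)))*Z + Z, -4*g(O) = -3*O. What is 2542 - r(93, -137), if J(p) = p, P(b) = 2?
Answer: 4619/2 ≈ 2309.5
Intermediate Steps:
g(O) = 3*O/4 (g(O) = -(-3)*O/4 = 3*O/4)
r(Z, v) = 5*Z/2 (r(Z, v) = ((¾)*2)*Z + Z = 3*Z/2 + Z = 5*Z/2)
2542 - r(93, -137) = 2542 - 5*93/2 = 2542 - 1*465/2 = 2542 - 465/2 = 4619/2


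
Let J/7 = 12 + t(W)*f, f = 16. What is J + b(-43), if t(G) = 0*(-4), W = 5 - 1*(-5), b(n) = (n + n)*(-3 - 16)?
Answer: 1718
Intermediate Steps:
b(n) = -38*n (b(n) = (2*n)*(-19) = -38*n)
W = 10 (W = 5 + 5 = 10)
t(G) = 0
J = 84 (J = 7*(12 + 0*16) = 7*(12 + 0) = 7*12 = 84)
J + b(-43) = 84 - 38*(-43) = 84 + 1634 = 1718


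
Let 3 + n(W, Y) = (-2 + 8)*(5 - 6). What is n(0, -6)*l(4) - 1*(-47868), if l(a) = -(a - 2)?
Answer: 47886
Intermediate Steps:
l(a) = 2 - a (l(a) = -(-2 + a) = 2 - a)
n(W, Y) = -9 (n(W, Y) = -3 + (-2 + 8)*(5 - 6) = -3 + 6*(-1) = -3 - 6 = -9)
n(0, -6)*l(4) - 1*(-47868) = -9*(2 - 1*4) - 1*(-47868) = -9*(2 - 4) + 47868 = -9*(-2) + 47868 = 18 + 47868 = 47886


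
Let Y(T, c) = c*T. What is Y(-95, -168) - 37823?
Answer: -21863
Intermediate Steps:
Y(T, c) = T*c
Y(-95, -168) - 37823 = -95*(-168) - 37823 = 15960 - 37823 = -21863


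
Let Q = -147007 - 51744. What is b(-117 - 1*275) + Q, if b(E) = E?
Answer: -199143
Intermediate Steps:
Q = -198751
b(-117 - 1*275) + Q = (-117 - 1*275) - 198751 = (-117 - 275) - 198751 = -392 - 198751 = -199143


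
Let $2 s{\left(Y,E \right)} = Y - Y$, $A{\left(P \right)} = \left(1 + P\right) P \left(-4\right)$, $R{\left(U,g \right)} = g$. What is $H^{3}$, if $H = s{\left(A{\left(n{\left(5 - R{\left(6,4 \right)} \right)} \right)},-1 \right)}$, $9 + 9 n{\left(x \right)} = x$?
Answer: $0$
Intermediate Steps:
$n{\left(x \right)} = -1 + \frac{x}{9}$
$A{\left(P \right)} = - 4 P \left(1 + P\right)$ ($A{\left(P \right)} = P \left(1 + P\right) \left(-4\right) = - 4 P \left(1 + P\right)$)
$s{\left(Y,E \right)} = 0$ ($s{\left(Y,E \right)} = \frac{Y - Y}{2} = \frac{1}{2} \cdot 0 = 0$)
$H = 0$
$H^{3} = 0^{3} = 0$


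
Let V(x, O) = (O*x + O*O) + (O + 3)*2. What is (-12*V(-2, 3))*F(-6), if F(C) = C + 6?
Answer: 0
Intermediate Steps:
F(C) = 6 + C
V(x, O) = 6 + O**2 + 2*O + O*x (V(x, O) = (O*x + O**2) + (3 + O)*2 = (O**2 + O*x) + (6 + 2*O) = 6 + O**2 + 2*O + O*x)
(-12*V(-2, 3))*F(-6) = (-12*(6 + 3**2 + 2*3 + 3*(-2)))*(6 - 6) = -12*(6 + 9 + 6 - 6)*0 = -12*15*0 = -180*0 = 0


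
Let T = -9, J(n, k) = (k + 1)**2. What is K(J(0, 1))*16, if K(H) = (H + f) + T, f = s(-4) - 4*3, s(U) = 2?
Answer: -240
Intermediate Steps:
J(n, k) = (1 + k)**2
f = -10 (f = 2 - 4*3 = 2 - 12 = -10)
K(H) = -19 + H (K(H) = (H - 10) - 9 = (-10 + H) - 9 = -19 + H)
K(J(0, 1))*16 = (-19 + (1 + 1)**2)*16 = (-19 + 2**2)*16 = (-19 + 4)*16 = -15*16 = -240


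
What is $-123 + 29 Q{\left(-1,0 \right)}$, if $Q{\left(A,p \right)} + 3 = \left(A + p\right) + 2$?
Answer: $-181$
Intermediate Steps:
$Q{\left(A,p \right)} = -1 + A + p$ ($Q{\left(A,p \right)} = -3 + \left(\left(A + p\right) + 2\right) = -3 + \left(2 + A + p\right) = -1 + A + p$)
$-123 + 29 Q{\left(-1,0 \right)} = -123 + 29 \left(-1 - 1 + 0\right) = -123 + 29 \left(-2\right) = -123 - 58 = -181$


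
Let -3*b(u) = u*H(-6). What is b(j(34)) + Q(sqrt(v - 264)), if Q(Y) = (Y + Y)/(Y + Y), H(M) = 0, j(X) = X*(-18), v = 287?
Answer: 1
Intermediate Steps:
j(X) = -18*X
Q(Y) = 1 (Q(Y) = (2*Y)/((2*Y)) = (2*Y)*(1/(2*Y)) = 1)
b(u) = 0 (b(u) = -u*0/3 = -1/3*0 = 0)
b(j(34)) + Q(sqrt(v - 264)) = 0 + 1 = 1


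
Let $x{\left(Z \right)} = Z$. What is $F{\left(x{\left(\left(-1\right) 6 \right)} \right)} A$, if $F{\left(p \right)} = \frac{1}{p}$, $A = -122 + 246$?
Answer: $- \frac{62}{3} \approx -20.667$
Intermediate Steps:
$A = 124$
$F{\left(x{\left(\left(-1\right) 6 \right)} \right)} A = \frac{1}{\left(-1\right) 6} \cdot 124 = \frac{1}{-6} \cdot 124 = \left(- \frac{1}{6}\right) 124 = - \frac{62}{3}$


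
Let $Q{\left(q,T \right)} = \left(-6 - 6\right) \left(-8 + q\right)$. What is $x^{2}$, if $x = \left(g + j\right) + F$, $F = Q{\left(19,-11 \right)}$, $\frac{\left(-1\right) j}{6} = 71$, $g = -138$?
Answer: $484416$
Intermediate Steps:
$Q{\left(q,T \right)} = 96 - 12 q$ ($Q{\left(q,T \right)} = - 12 \left(-8 + q\right) = 96 - 12 q$)
$j = -426$ ($j = \left(-6\right) 71 = -426$)
$F = -132$ ($F = 96 - 228 = -132$)
$x = -696$ ($x = \left(-138 - 426\right) - 132 = -564 - 132 = -696$)
$x^{2} = \left(-696\right)^{2} = 484416$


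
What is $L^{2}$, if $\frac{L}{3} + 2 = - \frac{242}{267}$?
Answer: $\frac{602176}{7921} \approx 76.023$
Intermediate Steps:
$L = - \frac{776}{89}$ ($L = -6 + 3 \left(- \frac{242}{267}\right) = -6 - \frac{242}{89} = - \frac{776}{89} \approx -8.7191$)
$L^{2} = \left(- \frac{776}{89}\right)^{2} = \frac{602176}{7921}$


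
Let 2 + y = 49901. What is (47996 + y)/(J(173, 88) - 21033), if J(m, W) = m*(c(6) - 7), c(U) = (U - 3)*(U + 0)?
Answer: -19579/3826 ≈ -5.1174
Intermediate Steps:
y = 49899 (y = -2 + 49901 = 49899)
c(U) = U*(-3 + U) (c(U) = (-3 + U)*U = U*(-3 + U))
J(m, W) = 11*m (J(m, W) = m*(6*(-3 + 6) - 7) = m*(6*3 - 7) = m*(18 - 7) = m*11 = 11*m)
(47996 + y)/(J(173, 88) - 21033) = (47996 + 49899)/(11*173 - 21033) = 97895/(1903 - 21033) = 97895/(-19130) = 97895*(-1/19130) = -19579/3826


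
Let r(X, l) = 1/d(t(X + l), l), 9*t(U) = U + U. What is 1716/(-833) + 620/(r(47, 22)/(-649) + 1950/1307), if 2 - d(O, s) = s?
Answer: 8718235676788/21085151731 ≈ 413.48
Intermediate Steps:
t(U) = 2*U/9 (t(U) = (U + U)/9 = (2*U)/9 = 2*U/9)
d(O, s) = 2 - s
r(X, l) = 1/(2 - l)
1716/(-833) + 620/(r(47, 22)/(-649) + 1950/1307) = 1716/(-833) + 620/(-1/(-2 + 22)/(-649) + 1950/1307) = 1716*(-1/833) + 620/(-1/20*(-1/649) + 1950*(1/1307)) = -1716/833 + 620/(-1*1/20*(-1/649) + 1950/1307) = -1716/833 + 620/(-1/20*(-1/649) + 1950/1307) = -1716/833 + 620/(1/12980 + 1950/1307) = -1716/833 + 620/(25312307/16964860) = -1716/833 + 620*(16964860/25312307) = -1716/833 + 10518213200/25312307 = 8718235676788/21085151731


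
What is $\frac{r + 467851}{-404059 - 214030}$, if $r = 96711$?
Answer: $- \frac{564562}{618089} \approx -0.9134$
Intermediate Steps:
$\frac{r + 467851}{-404059 - 214030} = \frac{96711 + 467851}{-404059 - 214030} = \frac{564562}{-618089} = 564562 \left(- \frac{1}{618089}\right) = - \frac{564562}{618089}$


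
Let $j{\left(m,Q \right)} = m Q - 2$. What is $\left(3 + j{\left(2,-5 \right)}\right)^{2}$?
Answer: $81$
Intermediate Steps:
$j{\left(m,Q \right)} = -2 + Q m$ ($j{\left(m,Q \right)} = Q m - 2 = -2 + Q m$)
$\left(3 + j{\left(2,-5 \right)}\right)^{2} = \left(3 - 12\right)^{2} = \left(-9\right)^{2} = 81$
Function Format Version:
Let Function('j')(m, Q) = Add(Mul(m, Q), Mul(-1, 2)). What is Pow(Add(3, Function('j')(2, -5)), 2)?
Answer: 81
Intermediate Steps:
Function('j')(m, Q) = Add(-2, Mul(Q, m)) (Function('j')(m, Q) = Add(Mul(Q, m), -2) = Add(-2, Mul(Q, m)))
Pow(Add(3, Function('j')(2, -5)), 2) = Pow(Add(3, Add(-2, Mul(-5, 2))), 2) = Pow(Add(3, Add(-2, -10)), 2) = Pow(Add(3, -12), 2) = Pow(-9, 2) = 81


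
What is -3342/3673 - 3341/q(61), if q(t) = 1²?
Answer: -12274835/3673 ≈ -3341.9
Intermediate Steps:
q(t) = 1
-3342/3673 - 3341/q(61) = -3342/3673 - 3341/1 = -3342*1/3673 - 3341*1 = -3342/3673 - 3341 = -12274835/3673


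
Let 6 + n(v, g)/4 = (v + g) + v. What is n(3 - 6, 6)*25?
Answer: -600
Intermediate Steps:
n(v, g) = -24 + 4*g + 8*v (n(v, g) = -24 + 4*((v + g) + v) = -24 + 4*((g + v) + v) = -24 + 4*(g + 2*v) = -24 + (4*g + 8*v) = -24 + 4*g + 8*v)
n(3 - 6, 6)*25 = (-24 + 4*6 + 8*(3 - 6))*25 = (-24 + 24 + 8*(-3))*25 = (-24 + 24 - 24)*25 = -24*25 = -600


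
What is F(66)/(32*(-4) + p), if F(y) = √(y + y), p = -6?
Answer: -√33/67 ≈ -0.085740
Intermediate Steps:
F(y) = √2*√y (F(y) = √(2*y) = √2*√y)
F(66)/(32*(-4) + p) = (√2*√66)/(32*(-4) - 6) = (2*√33)/(-128 - 6) = (2*√33)/(-134) = (2*√33)*(-1/134) = -√33/67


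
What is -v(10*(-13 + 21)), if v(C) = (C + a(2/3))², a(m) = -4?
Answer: -5776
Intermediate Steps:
v(C) = (-4 + C)² (v(C) = (C - 4)² = (-4 + C)²)
-v(10*(-13 + 21)) = -(-4 + 10*(-13 + 21))² = -(-4 + 10*8)² = -(-4 + 80)² = -1*76² = -1*5776 = -5776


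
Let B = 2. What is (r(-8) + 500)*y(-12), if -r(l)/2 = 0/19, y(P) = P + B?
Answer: -5000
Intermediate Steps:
y(P) = 2 + P (y(P) = P + 2 = 2 + P)
r(l) = 0 (r(l) = -0/19 = -2*0 = 0)
(r(-8) + 500)*y(-12) = (0 + 500)*(2 - 12) = 500*(-10) = -5000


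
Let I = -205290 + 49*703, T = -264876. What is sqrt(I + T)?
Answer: I*sqrt(435719) ≈ 660.09*I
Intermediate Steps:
I = -170843 (I = -205290 + 34447 = -170843)
sqrt(I + T) = sqrt(-170843 - 264876) = sqrt(-435719) = I*sqrt(435719)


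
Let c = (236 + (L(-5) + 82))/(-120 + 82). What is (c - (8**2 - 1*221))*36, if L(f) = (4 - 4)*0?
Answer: 101664/19 ≈ 5350.7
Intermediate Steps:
L(f) = 0 (L(f) = 0*0 = 0)
c = -159/19 (c = (236 + (0 + 82))/(-120 + 82) = (236 + 82)/(-38) = 318*(-1/38) = -159/19 ≈ -8.3684)
(c - (8**2 - 1*221))*36 = (-159/19 - (8**2 - 1*221))*36 = (-159/19 - (64 - 221))*36 = (-159/19 - 1*(-157))*36 = (-159/19 + 157)*36 = (2824/19)*36 = 101664/19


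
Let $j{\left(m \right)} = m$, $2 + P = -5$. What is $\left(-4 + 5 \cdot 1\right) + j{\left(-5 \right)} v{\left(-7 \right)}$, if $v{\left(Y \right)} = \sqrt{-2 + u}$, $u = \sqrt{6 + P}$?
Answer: $1 - 5 \sqrt{-2 + i} \approx -0.7178 - 7.2767 i$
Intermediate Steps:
$P = -7$ ($P = -2 - 5 = -7$)
$u = i$ ($u = \sqrt{6 - 7} = \sqrt{-1} = i \approx 1.0 i$)
$v{\left(Y \right)} = \sqrt{-2 + i}$
$\left(-4 + 5 \cdot 1\right) + j{\left(-5 \right)} v{\left(-7 \right)} = \left(-4 + 5 \cdot 1\right) - 5 \sqrt{-2 + i} = \left(-4 + 5\right) - 5 \sqrt{-2 + i} = 1 - 5 \sqrt{-2 + i}$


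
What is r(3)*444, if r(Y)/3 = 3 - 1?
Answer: 2664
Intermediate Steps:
r(Y) = 6 (r(Y) = 3*(3 - 1) = 3*2 = 6)
r(3)*444 = 6*444 = 2664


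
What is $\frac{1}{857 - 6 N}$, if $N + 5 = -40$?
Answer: $\frac{1}{1127} \approx 0.00088731$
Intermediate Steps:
$N = -45$ ($N = -5 - 40 = -45$)
$\frac{1}{857 - 6 N} = \frac{1}{857 - -270} = \frac{1}{857 + 270} = \frac{1}{1127}$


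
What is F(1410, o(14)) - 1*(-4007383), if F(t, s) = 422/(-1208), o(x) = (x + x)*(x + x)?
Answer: 2420459121/604 ≈ 4.0074e+6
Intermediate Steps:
o(x) = 4*x² (o(x) = (2*x)*(2*x) = 4*x²)
F(t, s) = -211/604 (F(t, s) = 422*(-1/1208) = -211/604)
F(1410, o(14)) - 1*(-4007383) = -211/604 - 1*(-4007383) = -211/604 + 4007383 = 2420459121/604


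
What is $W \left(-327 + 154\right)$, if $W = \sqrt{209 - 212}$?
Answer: $- 173 i \sqrt{3} \approx - 299.64 i$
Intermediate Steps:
$W = i \sqrt{3}$ ($W = \sqrt{-3} = i \sqrt{3} \approx 1.732 i$)
$W \left(-327 + 154\right) = i \sqrt{3} \left(-327 + 154\right) = i \sqrt{3} \left(-173\right) = - 173 i \sqrt{3}$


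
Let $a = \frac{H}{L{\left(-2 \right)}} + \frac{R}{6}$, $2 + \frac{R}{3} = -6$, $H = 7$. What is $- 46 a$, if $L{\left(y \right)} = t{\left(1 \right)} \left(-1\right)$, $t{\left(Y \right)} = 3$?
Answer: $\frac{874}{3} \approx 291.33$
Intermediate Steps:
$L{\left(y \right)} = -3$ ($L{\left(y \right)} = 3 \left(-1\right) = -3$)
$R = -24$ ($R = -6 + 3 \left(-6\right) = -6 - 18 = -24$)
$a = - \frac{19}{3}$ ($a = \frac{7}{-3} - \frac{24}{6} = 7 \left(- \frac{1}{3}\right) - 4 = - \frac{7}{3} - 4 = - \frac{19}{3} \approx -6.3333$)
$- 46 a = \left(-46\right) \left(- \frac{19}{3}\right) = \frac{874}{3}$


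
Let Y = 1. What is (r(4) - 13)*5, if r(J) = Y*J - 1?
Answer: -50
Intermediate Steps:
r(J) = -1 + J (r(J) = 1*J - 1 = J - 1 = -1 + J)
(r(4) - 13)*5 = ((-1 + 4) - 13)*5 = (3 - 13)*5 = -10*5 = -50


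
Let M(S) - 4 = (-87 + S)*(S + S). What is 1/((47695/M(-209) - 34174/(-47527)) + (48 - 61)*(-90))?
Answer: 5880610764/6886809811513 ≈ 0.00085389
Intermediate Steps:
M(S) = 4 + 2*S*(-87 + S) (M(S) = 4 + (-87 + S)*(S + S) = 4 + (-87 + S)*(2*S) = 4 + 2*S*(-87 + S))
1/((47695/M(-209) - 34174/(-47527)) + (48 - 61)*(-90)) = 1/((47695/(4 - 174*(-209) + 2*(-209)**2) - 34174/(-47527)) + (48 - 61)*(-90)) = 1/((47695/(4 + 36366 + 2*43681) - 34174*(-1/47527)) - 13*(-90)) = 1/((47695/(4 + 36366 + 87362) + 34174/47527) + 1170) = 1/((47695/123732 + 34174/47527) + 1170) = 1/(6495217633/5880610764 + 1170) = 1/(6886809811513/5880610764) = 5880610764/6886809811513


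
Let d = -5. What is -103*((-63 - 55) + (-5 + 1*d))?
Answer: 13184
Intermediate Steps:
-103*((-63 - 55) + (-5 + 1*d)) = -103*((-63 - 55) + (-5 + 1*(-5))) = -103*(-118 + (-5 - 5)) = -103*(-118 - 10) = -103*(-128) = 13184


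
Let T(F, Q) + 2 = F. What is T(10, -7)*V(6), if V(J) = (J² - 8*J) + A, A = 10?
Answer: -16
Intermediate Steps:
V(J) = 10 + J² - 8*J (V(J) = (J² - 8*J) + 10 = 10 + J² - 8*J)
T(F, Q) = -2 + F
T(10, -7)*V(6) = (-2 + 10)*(10 + 6² - 8*6) = 8*(10 + 36 - 48) = 8*(-2) = -16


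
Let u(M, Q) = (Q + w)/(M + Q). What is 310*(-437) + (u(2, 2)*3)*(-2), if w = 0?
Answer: -135473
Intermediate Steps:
u(M, Q) = Q/(M + Q) (u(M, Q) = (Q + 0)/(M + Q) = Q/(M + Q))
310*(-437) + (u(2, 2)*3)*(-2) = 310*(-437) + ((2/(2 + 2))*3)*(-2) = -135470 + ((2/4)*3)*(-2) = -135470 + ((2*(¼))*3)*(-2) = -135470 + ((½)*3)*(-2) = -135470 + (3/2)*(-2) = -135470 - 3 = -135473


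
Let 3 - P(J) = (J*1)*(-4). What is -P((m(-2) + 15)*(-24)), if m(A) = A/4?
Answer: 1389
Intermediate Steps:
m(A) = A/4 (m(A) = A*(1/4) = A/4)
P(J) = 3 + 4*J (P(J) = 3 - J*1*(-4) = 3 - J*(-4) = 3 - (-4)*J = 3 + 4*J)
-P((m(-2) + 15)*(-24)) = -(3 + 4*(((1/4)*(-2) + 15)*(-24))) = -(3 + 4*((-1/2 + 15)*(-24))) = -(3 + 4*((29/2)*(-24))) = -(3 + 4*(-348)) = -(3 - 1392) = -1*(-1389) = 1389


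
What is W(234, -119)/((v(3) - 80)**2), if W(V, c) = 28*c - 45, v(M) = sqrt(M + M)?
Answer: -10816531/20441618 - 135080*sqrt(6)/10220809 ≈ -0.56152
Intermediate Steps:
v(M) = sqrt(2)*sqrt(M) (v(M) = sqrt(2*M) = sqrt(2)*sqrt(M))
W(V, c) = -45 + 28*c
W(234, -119)/((v(3) - 80)**2) = (-45 + 28*(-119))/((sqrt(2)*sqrt(3) - 80)**2) = (-45 - 3332)/((sqrt(6) - 80)**2) = -3377/(-80 + sqrt(6))**2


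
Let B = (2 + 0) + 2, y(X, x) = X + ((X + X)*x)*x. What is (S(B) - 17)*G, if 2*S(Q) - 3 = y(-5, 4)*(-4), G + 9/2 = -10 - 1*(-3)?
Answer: -14467/4 ≈ -3616.8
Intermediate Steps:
G = -23/2 (G = -9/2 + (-10 - 1*(-3)) = -9/2 + (-10 + 3) = -9/2 - 7 = -23/2 ≈ -11.500)
y(X, x) = X + 2*X*x² (y(X, x) = X + ((2*X)*x)*x = X + (2*X*x)*x = X + 2*X*x²)
B = 4 (B = 2 + 2 = 4)
S(Q) = 663/2 (S(Q) = 3/2 + (-5*(1 + 2*4²)*(-4))/2 = 3/2 + (-5*(1 + 2*16)*(-4))/2 = 3/2 + (-5*(1 + 32)*(-4))/2 = 3/2 + (-5*33*(-4))/2 = 3/2 + (-165*(-4))/2 = 3/2 + (½)*660 = 3/2 + 330 = 663/2)
(S(B) - 17)*G = (663/2 - 17)*(-23/2) = (629/2)*(-23/2) = -14467/4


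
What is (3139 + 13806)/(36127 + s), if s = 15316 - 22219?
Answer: 16945/29224 ≈ 0.57983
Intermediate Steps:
s = -6903
(3139 + 13806)/(36127 + s) = (3139 + 13806)/(36127 - 6903) = 16945/29224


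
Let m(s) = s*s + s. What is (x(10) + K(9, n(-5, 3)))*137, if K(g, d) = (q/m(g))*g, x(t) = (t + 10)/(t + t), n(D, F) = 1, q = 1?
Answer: 1507/10 ≈ 150.70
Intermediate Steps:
m(s) = s + s² (m(s) = s² + s = s + s²)
x(t) = (10 + t)/(2*t) (x(t) = (10 + t)/((2*t)) = (10 + t)*(1/(2*t)) = (10 + t)/(2*t))
K(g, d) = 1/(1 + g) (K(g, d) = (1/(g*(1 + g)))*g = 1/(1 + g))
(x(10) + K(9, n(-5, 3)))*137 = ((½)*(10 + 10)/10 + 1/(1 + 9))*137 = ((½)*(⅒)*20 + 1/10)*137 = (1 + ⅒)*137 = (11/10)*137 = 1507/10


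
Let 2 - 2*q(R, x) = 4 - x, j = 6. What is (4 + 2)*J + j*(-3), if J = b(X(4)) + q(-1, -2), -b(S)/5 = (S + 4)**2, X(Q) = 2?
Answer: -1110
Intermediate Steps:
q(R, x) = -1 + x/2 (q(R, x) = 1 - (4 - x)/2 = 1 + (-2 + x/2) = -1 + x/2)
b(S) = -5*(4 + S)**2 (b(S) = -5*(S + 4)**2 = -5*(4 + S)**2)
J = -182 (J = -5*(4 + 2)**2 + (-1 + (1/2)*(-2)) = -5*6**2 + (-1 - 1) = -5*36 - 2 = -180 - 2 = -182)
(4 + 2)*J + j*(-3) = (4 + 2)*(-182) + 6*(-3) = 6*(-182) - 18 = -1092 - 18 = -1110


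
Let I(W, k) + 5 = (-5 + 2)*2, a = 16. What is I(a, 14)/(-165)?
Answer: 1/15 ≈ 0.066667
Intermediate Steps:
I(W, k) = -11 (I(W, k) = -5 + (-5 + 2)*2 = -5 - 3*2 = -5 - 6 = -11)
I(a, 14)/(-165) = -11/(-165) = -11*(-1/165) = 1/15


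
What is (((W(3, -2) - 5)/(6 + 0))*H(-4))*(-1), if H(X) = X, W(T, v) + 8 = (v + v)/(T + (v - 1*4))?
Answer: -70/9 ≈ -7.7778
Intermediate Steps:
W(T, v) = -8 + 2*v/(-4 + T + v) (W(T, v) = -8 + (v + v)/(T + (v - 1*4)) = -8 + (2*v)/(T + (v - 4)) = -8 + (2*v)/(T + (-4 + v)) = -8 + (2*v)/(-4 + T + v) = -8 + 2*v/(-4 + T + v))
(((W(3, -2) - 5)/(6 + 0))*H(-4))*(-1) = (((2*(16 - 4*3 - 3*(-2))/(-4 + 3 - 2) - 5)/(6 + 0))*(-4))*(-1) = (((2*(16 - 12 + 6)/(-3) - 5)/6)*(-4))*(-1) = (((2*(-⅓)*10 - 5)*(⅙))*(-4))*(-1) = (((-20/3 - 5)*(⅙))*(-4))*(-1) = (-35/3*⅙*(-4))*(-1) = -35/18*(-4)*(-1) = (70/9)*(-1) = -70/9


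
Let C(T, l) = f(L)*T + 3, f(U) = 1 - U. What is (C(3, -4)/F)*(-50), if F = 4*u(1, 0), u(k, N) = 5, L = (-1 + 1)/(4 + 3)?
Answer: -15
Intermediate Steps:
L = 0 (L = 0/7 = 0*(⅐) = 0)
C(T, l) = 3 + T (C(T, l) = (1 - 1*0)*T + 3 = (1 + 0)*T + 3 = 1*T + 3 = T + 3 = 3 + T)
F = 20 (F = 4*5 = 20)
(C(3, -4)/F)*(-50) = ((3 + 3)/20)*(-50) = (6*(1/20))*(-50) = (3/10)*(-50) = -15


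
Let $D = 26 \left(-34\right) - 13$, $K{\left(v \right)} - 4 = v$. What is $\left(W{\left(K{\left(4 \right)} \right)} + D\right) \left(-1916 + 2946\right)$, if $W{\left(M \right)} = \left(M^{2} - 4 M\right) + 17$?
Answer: $-873440$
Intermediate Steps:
$K{\left(v \right)} = 4 + v$
$W{\left(M \right)} = 17 + M^{2} - 4 M$
$D = -897$ ($D = -884 - 13 = -897$)
$\left(W{\left(K{\left(4 \right)} \right)} + D\right) \left(-1916 + 2946\right) = \left(\left(17 + \left(4 + 4\right)^{2} - 4 \left(4 + 4\right)\right) - 897\right) \left(-1916 + 2946\right) = \left(\left(17 + 8^{2} - 32\right) - 897\right) 1030 = \left(\left(17 + 64 - 32\right) - 897\right) 1030 = \left(49 - 897\right) 1030 = \left(-848\right) 1030 = -873440$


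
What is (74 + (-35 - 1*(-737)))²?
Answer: 602176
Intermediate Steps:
(74 + (-35 - 1*(-737)))² = (74 + (-35 + 737))² = (74 + 702)² = 776² = 602176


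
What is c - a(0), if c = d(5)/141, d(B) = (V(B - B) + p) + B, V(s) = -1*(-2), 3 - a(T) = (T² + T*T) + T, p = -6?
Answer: -422/141 ≈ -2.9929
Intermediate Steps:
a(T) = 3 - T - 2*T² (a(T) = 3 - ((T² + T*T) + T) = 3 - ((T² + T²) + T) = 3 - (2*T² + T) = 3 - (T + 2*T²) = 3 + (-T - 2*T²) = 3 - T - 2*T²)
V(s) = 2
d(B) = -4 + B (d(B) = (2 - 6) + B = -4 + B)
c = 1/141 (c = (-4 + 5)/141 = 1*(1/141) = 1/141 ≈ 0.0070922)
c - a(0) = 1/141 - (3 - 1*0 - 2*0²) = 1/141 - (3 + 0 - 2*0) = 1/141 - (3 + 0 + 0) = 1/141 - 1*3 = 1/141 - 3 = -422/141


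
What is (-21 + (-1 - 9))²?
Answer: 961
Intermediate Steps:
(-21 + (-1 - 9))² = (-21 - 10)² = (-31)² = 961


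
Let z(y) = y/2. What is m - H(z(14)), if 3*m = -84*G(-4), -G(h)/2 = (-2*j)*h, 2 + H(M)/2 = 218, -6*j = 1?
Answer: -1520/3 ≈ -506.67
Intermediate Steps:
j = -⅙ (j = -⅙*1 = -⅙ ≈ -0.16667)
z(y) = y/2 (z(y) = y*(½) = y/2)
H(M) = 432 (H(M) = -4 + 2*218 = -4 + 436 = 432)
G(h) = -2*h/3 (G(h) = -2*(-2*(-⅙))*h = -2*h/3)
m = -224/3 (m = (-(-56)*(-4))/3 = (-84*8/3)/3 = (⅓)*(-224) = -224/3 ≈ -74.667)
m - H(z(14)) = -224/3 - 1*432 = -224/3 - 432 = -1520/3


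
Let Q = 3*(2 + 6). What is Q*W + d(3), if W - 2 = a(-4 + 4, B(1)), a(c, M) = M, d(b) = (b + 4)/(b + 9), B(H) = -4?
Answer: -569/12 ≈ -47.417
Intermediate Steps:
d(b) = (4 + b)/(9 + b)
W = -2 (W = 2 - 4 = -2)
Q = 24 (Q = 3*8 = 24)
Q*W + d(3) = 24*(-2) + (4 + 3)/(9 + 3) = -48 + 7/12 = -569/12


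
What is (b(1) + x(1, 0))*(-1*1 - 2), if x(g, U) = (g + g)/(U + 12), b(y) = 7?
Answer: -43/2 ≈ -21.500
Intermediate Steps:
x(g, U) = 2*g/(12 + U) (x(g, U) = (2*g)/(12 + U) = 2*g/(12 + U))
(b(1) + x(1, 0))*(-1*1 - 2) = (7 + 2*1/(12 + 0))*(-1*1 - 2) = (7 + 2*1/12)*(-1 - 2) = (7 + 2*1*(1/12))*(-3) = (7 + ⅙)*(-3) = (43/6)*(-3) = -43/2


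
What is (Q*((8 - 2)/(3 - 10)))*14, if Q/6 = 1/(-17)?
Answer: 72/17 ≈ 4.2353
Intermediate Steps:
Q = -6/17 (Q = 6/(-17) = 6*(-1/17) = -6/17 ≈ -0.35294)
(Q*((8 - 2)/(3 - 10)))*14 = -6*(8 - 2)/(17*(3 - 10))*14 = -36/(17*(-7))*14 = -36*(-1)/(17*7)*14 = -6/17*(-6/7)*14 = (36/119)*14 = 72/17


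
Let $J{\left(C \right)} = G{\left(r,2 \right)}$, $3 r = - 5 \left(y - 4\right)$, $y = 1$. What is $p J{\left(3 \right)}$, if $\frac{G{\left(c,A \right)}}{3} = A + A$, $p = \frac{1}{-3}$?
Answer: $-4$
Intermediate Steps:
$r = 5$ ($r = \frac{\left(-5\right) \left(1 - 4\right)}{3} = \frac{\left(-5\right) \left(-3\right)}{3} = \frac{1}{3} \cdot 15 = 5$)
$p = - \frac{1}{3} \approx -0.33333$
$G{\left(c,A \right)} = 6 A$ ($G{\left(c,A \right)} = 3 \left(A + A\right) = 3 \cdot 2 A = 6 A$)
$J{\left(C \right)} = 12$ ($J{\left(C \right)} = 6 \cdot 2 = 12$)
$p J{\left(3 \right)} = \left(- \frac{1}{3}\right) 12 = -4$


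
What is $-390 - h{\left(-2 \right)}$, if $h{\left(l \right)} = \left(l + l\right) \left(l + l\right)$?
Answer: $-406$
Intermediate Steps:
$h{\left(l \right)} = 4 l^{2}$ ($h{\left(l \right)} = 2 l 2 l = 4 l^{2}$)
$-390 - h{\left(-2 \right)} = -390 - 4 \left(-2\right)^{2} = -390 - 4 \cdot 4 = -390 - 16 = -406$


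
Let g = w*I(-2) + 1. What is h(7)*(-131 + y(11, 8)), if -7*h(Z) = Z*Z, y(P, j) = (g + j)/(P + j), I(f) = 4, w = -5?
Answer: 17500/19 ≈ 921.05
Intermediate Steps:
g = -19 (g = -5*4 + 1 = -20 + 1 = -19)
y(P, j) = (-19 + j)/(P + j)
h(Z) = -Z**2/7 (h(Z) = -Z*Z/7 = -Z**2/7)
h(7)*(-131 + y(11, 8)) = (-1/7*7**2)*(-131 + (-19 + 8)/(11 + 8)) = (-1/7*49)*(-131 - 11/19) = -7*(-131 + (1/19)*(-11)) = -7*(-131 - 11/19) = -7*(-2500/19) = 17500/19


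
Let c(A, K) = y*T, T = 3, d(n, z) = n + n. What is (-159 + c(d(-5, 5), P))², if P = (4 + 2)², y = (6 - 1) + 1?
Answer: 19881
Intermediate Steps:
d(n, z) = 2*n
y = 6 (y = 5 + 1 = 6)
P = 36 (P = 6² = 36)
c(A, K) = 18 (c(A, K) = 6*3 = 18)
(-159 + c(d(-5, 5), P))² = (-159 + 18)² = (-141)² = 19881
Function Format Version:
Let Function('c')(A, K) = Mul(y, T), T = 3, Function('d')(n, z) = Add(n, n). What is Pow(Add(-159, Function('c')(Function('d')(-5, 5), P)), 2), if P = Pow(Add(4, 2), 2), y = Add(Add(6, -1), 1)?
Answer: 19881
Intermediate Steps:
Function('d')(n, z) = Mul(2, n)
y = 6 (y = Add(5, 1) = 6)
P = 36 (P = Pow(6, 2) = 36)
Function('c')(A, K) = 18 (Function('c')(A, K) = Mul(6, 3) = 18)
Pow(Add(-159, Function('c')(Function('d')(-5, 5), P)), 2) = Pow(Add(-159, 18), 2) = Pow(-141, 2) = 19881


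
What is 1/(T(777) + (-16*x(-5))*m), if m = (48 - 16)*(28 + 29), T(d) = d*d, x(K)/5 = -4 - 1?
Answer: 1/1333329 ≈ 7.5000e-7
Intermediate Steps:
x(K) = -25 (x(K) = 5*(-4 - 1) = 5*(-5) = -25)
T(d) = d**2
m = 1824 (m = 32*57 = 1824)
1/(T(777) + (-16*x(-5))*m) = 1/(777**2 - 16*(-25)*1824) = 1/(603729 + 400*1824) = 1/(603729 + 729600) = 1/1333329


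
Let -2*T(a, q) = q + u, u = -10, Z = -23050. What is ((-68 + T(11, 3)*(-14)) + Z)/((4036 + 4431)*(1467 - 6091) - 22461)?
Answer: 23167/39173869 ≈ 0.00059139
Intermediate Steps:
T(a, q) = 5 - q/2 (T(a, q) = -(q - 10)/2 = -(-10 + q)/2 = 5 - q/2)
((-68 + T(11, 3)*(-14)) + Z)/((4036 + 4431)*(1467 - 6091) - 22461) = ((-68 + (5 - ½*3)*(-14)) - 23050)/((4036 + 4431)*(1467 - 6091) - 22461) = ((-68 + (5 - 3/2)*(-14)) - 23050)/(8467*(-4624) - 22461) = ((-68 + (7/2)*(-14)) - 23050)/(-39151408 - 22461) = ((-68 - 49) - 23050)/(-39173869) = (-117 - 23050)*(-1/39173869) = -23167*(-1/39173869) = 23167/39173869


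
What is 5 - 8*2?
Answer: -11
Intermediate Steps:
5 - 8*2 = 5 - 16 = -11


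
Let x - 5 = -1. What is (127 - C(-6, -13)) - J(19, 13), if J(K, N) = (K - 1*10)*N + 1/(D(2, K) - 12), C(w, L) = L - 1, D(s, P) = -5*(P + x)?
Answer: 3049/127 ≈ 24.008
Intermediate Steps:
x = 4 (x = 5 - 1 = 4)
D(s, P) = -20 - 5*P (D(s, P) = -5*(P + 4) = -5*(4 + P) = -20 - 5*P)
C(w, L) = -1 + L
J(K, N) = 1/(-32 - 5*K) + N*(-10 + K) (J(K, N) = (K - 1*10)*N + 1/((-20 - 5*K) - 12) = (K - 10)*N + 1/(-32 - 5*K) = (-10 + K)*N + 1/(-32 - 5*K) = N*(-10 + K) + 1/(-32 - 5*K) = 1/(-32 - 5*K) + N*(-10 + K))
(127 - C(-6, -13)) - J(19, 13) = (127 - (-1 - 13)) - (-1 - 320*13 - 18*19*13 + 5*13*19**2)/(32 + 5*19) = (127 - 1*(-14)) - (-1 - 4160 - 4446 + 5*13*361)/(32 + 95) = (127 + 14) - (-1 - 4160 - 4446 + 23465)/127 = 141 - 14858/127 = 3049/127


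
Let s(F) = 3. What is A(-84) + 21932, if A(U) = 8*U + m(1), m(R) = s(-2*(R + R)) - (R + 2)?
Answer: 21260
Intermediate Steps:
m(R) = 1 - R (m(R) = 3 - (R + 2) = 3 - (2 + R) = 3 + (-2 - R) = 1 - R)
A(U) = 8*U (A(U) = 8*U + (1 - 1*1) = 8*U + (1 - 1) = 8*U + 0 = 8*U)
A(-84) + 21932 = 8*(-84) + 21932 = -672 + 21932 = 21260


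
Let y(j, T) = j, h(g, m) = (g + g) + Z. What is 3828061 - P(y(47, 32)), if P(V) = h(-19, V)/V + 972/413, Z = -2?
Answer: 74306462907/19411 ≈ 3.8281e+6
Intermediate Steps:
h(g, m) = -2 + 2*g (h(g, m) = (g + g) - 2 = 2*g - 2 = -2 + 2*g)
P(V) = 972/413 - 40/V (P(V) = (-2 + 2*(-19))/V + 972/413 = (-2 - 38)/V + 972*(1/413) = -40/V + 972/413 = 972/413 - 40/V)
3828061 - P(y(47, 32)) = 3828061 - (972/413 - 40/47) = 3828061 - 1*29164/19411 = 3828061 - 29164/19411 = 74306462907/19411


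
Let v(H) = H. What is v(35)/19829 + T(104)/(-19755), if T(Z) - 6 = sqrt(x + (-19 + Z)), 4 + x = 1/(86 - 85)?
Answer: 190817/130573965 - sqrt(82)/19755 ≈ 0.0010030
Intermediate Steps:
x = -3 (x = -4 + 1/(86 - 85) = -4 + 1/1 = -4 + 1 = -3)
T(Z) = 6 + sqrt(-22 + Z) (T(Z) = 6 + sqrt(-3 + (-19 + Z)) = 6 + sqrt(-22 + Z))
v(35)/19829 + T(104)/(-19755) = 35/19829 + (6 + sqrt(-22 + 104))/(-19755) = 35*(1/19829) + (6 + sqrt(82))*(-1/19755) = 35/19829 + (-2/6585 - sqrt(82)/19755) = 190817/130573965 - sqrt(82)/19755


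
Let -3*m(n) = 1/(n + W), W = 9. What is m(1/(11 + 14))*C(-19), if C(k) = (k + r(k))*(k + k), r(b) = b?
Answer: -18050/339 ≈ -53.245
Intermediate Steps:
m(n) = -1/(3*(9 + n)) (m(n) = -1/(3*(n + 9)) = -1/(3*(9 + n)))
C(k) = 4*k² (C(k) = (k + k)*(k + k) = (2*k)*(2*k) = 4*k²)
m(1/(11 + 14))*C(-19) = (-1/(27 + 3/(11 + 14)))*(4*(-19)²) = (-1/(27 + 3/25))*(4*361) = -1/(27 + 3*(1/25))*1444 = -1/(27 + 3/25)*1444 = -1/678/25*1444 = -1*25/678*1444 = -25/678*1444 = -18050/339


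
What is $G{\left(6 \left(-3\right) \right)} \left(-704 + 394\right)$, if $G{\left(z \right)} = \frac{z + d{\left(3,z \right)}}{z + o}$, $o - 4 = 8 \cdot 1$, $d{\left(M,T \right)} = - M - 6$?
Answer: $-1395$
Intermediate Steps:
$d{\left(M,T \right)} = -6 - M$
$o = 12$ ($o = 4 + 8 \cdot 1 = 4 + 8 = 12$)
$G{\left(z \right)} = \frac{-9 + z}{12 + z}$ ($G{\left(z \right)} = \frac{z - 9}{z + 12} = \frac{z - 9}{12 + z} = \frac{-9 + z}{12 + z}$)
$G{\left(6 \left(-3\right) \right)} \left(-704 + 394\right) = \frac{-9 + 6 \left(-3\right)}{12 + 6 \left(-3\right)} \left(-704 + 394\right) = \frac{-9 - 18}{12 - 18} \left(-310\right) = \frac{1}{-6} \left(-27\right) \left(-310\right) = \left(- \frac{1}{6}\right) \left(-27\right) \left(-310\right) = \frac{9}{2} \left(-310\right) = -1395$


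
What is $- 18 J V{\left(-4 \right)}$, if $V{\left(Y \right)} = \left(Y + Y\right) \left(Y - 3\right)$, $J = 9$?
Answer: $-9072$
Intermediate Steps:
$V{\left(Y \right)} = 2 Y \left(-3 + Y\right)$
$- 18 J V{\left(-4 \right)} = \left(-18\right) 9 \cdot 2 \left(-4\right) \left(-3 - 4\right) = - 162 \cdot 2 \left(-4\right) \left(-7\right) = \left(-162\right) 56 = -9072$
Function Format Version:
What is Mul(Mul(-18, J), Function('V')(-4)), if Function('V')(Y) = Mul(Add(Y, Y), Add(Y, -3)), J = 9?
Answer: -9072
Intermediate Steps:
Function('V')(Y) = Mul(2, Y, Add(-3, Y)) (Function('V')(Y) = Mul(Mul(2, Y), Add(-3, Y)) = Mul(2, Y, Add(-3, Y)))
Mul(Mul(-18, J), Function('V')(-4)) = Mul(Mul(-18, 9), Mul(2, -4, Add(-3, -4))) = Mul(-162, Mul(2, -4, -7)) = Mul(-162, 56) = -9072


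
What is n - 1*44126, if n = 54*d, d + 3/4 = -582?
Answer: -151189/2 ≈ -75595.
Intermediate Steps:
d = -2331/4 (d = -¾ - 582 = -2331/4 ≈ -582.75)
n = -62937/2 (n = 54*(-2331/4) = -62937/2 ≈ -31469.)
n - 1*44126 = -62937/2 - 1*44126 = -62937/2 - 44126 = -151189/2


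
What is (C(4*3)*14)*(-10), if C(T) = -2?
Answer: 280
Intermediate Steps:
(C(4*3)*14)*(-10) = -2*14*(-10) = -28*(-10) = 280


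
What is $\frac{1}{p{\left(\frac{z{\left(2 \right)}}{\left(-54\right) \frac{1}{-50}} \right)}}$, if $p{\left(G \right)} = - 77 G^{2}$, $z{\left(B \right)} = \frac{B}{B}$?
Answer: $- \frac{729}{48125} \approx -0.015148$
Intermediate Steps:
$z{\left(B \right)} = 1$
$\frac{1}{p{\left(\frac{z{\left(2 \right)}}{\left(-54\right) \frac{1}{-50}} \right)}} = \frac{1}{\left(-77\right) \left(1 \frac{1}{\left(-54\right) \frac{1}{-50}}\right)^{2}} = \frac{1}{\left(-77\right) \left(1 \frac{1}{\left(-54\right) \left(- \frac{1}{50}\right)}\right)^{2}} = \frac{1}{\left(-77\right) \left(1 \frac{1}{\frac{27}{25}}\right)^{2}} = \frac{1}{\left(-77\right) \left(1 \cdot \frac{25}{27}\right)^{2}} = \frac{1}{\left(-77\right) \left(\frac{25}{27}\right)^{2}} = \frac{1}{\left(-77\right) \frac{625}{729}} = \frac{1}{- \frac{48125}{729}} = - \frac{729}{48125}$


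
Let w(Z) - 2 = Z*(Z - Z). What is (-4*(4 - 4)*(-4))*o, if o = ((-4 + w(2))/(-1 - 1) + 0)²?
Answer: 0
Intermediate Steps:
w(Z) = 2 (w(Z) = 2 + Z*(Z - Z) = 2 + Z*0 = 2 + 0 = 2)
o = 1 (o = ((-4 + 2)/(-1 - 1) + 0)² = (-2/(-2) + 0)² = (-2*(-½) + 0)² = (1 + 0)² = 1² = 1)
(-4*(4 - 4)*(-4))*o = -4*(4 - 4)*(-4)*1 = -0*(-4)*1 = -4*0*1 = 0*1 = 0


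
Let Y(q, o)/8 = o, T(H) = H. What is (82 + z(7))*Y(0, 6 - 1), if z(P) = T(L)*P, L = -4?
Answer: 2160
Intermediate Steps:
Y(q, o) = 8*o
z(P) = -4*P
(82 + z(7))*Y(0, 6 - 1) = (82 - 4*7)*(8*(6 - 1)) = (82 - 28)*(8*5) = 54*40 = 2160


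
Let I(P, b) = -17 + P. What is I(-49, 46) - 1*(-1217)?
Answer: 1151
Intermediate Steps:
I(-49, 46) - 1*(-1217) = (-17 - 49) - 1*(-1217) = -66 + 1217 = 1151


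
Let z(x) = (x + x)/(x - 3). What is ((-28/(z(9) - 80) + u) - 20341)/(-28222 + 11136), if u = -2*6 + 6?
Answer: 223813/187946 ≈ 1.1908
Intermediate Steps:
u = -6 (u = -12 + 6 = -6)
z(x) = 2*x/(-3 + x) (z(x) = (2*x)/(-3 + x) = 2*x/(-3 + x))
((-28/(z(9) - 80) + u) - 20341)/(-28222 + 11136) = ((-28/(2*9/(-3 + 9) - 80) - 6) - 20341)/(-28222 + 11136) = ((-28/(2*9/6 - 80) - 6) - 20341)/(-17086) = ((-28/(2*9*(⅙) - 80) - 6) - 20341)*(-1/17086) = ((-28/(3 - 80) - 6) - 20341)*(-1/17086) = ((-28/(-77) - 6) - 20341)*(-1/17086) = ((-1/77*(-28) - 6) - 20341)*(-1/17086) = ((4/11 - 6) - 20341)*(-1/17086) = (-62/11 - 20341)*(-1/17086) = -223813/11*(-1/17086) = 223813/187946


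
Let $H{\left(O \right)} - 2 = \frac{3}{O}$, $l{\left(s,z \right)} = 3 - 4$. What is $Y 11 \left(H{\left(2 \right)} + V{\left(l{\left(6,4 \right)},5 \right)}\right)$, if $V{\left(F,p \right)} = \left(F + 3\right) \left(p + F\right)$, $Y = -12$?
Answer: $-1518$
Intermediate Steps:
$l{\left(s,z \right)} = -1$ ($l{\left(s,z \right)} = 3 - 4 = -1$)
$V{\left(F,p \right)} = \left(3 + F\right) \left(F + p\right)$
$H{\left(O \right)} = 2 + \frac{3}{O}$
$Y 11 \left(H{\left(2 \right)} + V{\left(l{\left(6,4 \right)},5 \right)}\right) = \left(-12\right) 11 \left(\left(2 + \frac{3}{2}\right) + \left(\left(-1\right)^{2} + 3 \left(-1\right) + 3 \cdot 5 - 5\right)\right) = - 132 \left(\left(2 + 3 \cdot \frac{1}{2}\right) + \left(1 - 3 + 15 - 5\right)\right) = - 132 \left(\left(2 + \frac{3}{2}\right) + 8\right) = - 132 \left(\frac{7}{2} + 8\right) = \left(-132\right) \frac{23}{2} = -1518$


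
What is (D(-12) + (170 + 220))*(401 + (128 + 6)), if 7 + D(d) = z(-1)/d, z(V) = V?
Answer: 2459395/12 ≈ 2.0495e+5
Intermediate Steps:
D(d) = -7 - 1/d
(D(-12) + (170 + 220))*(401 + (128 + 6)) = ((-7 - 1/(-12)) + (170 + 220))*(401 + (128 + 6)) = ((-7 - 1*(-1/12)) + 390)*(401 + 134) = ((-7 + 1/12) + 390)*535 = (-83/12 + 390)*535 = (4597/12)*535 = 2459395/12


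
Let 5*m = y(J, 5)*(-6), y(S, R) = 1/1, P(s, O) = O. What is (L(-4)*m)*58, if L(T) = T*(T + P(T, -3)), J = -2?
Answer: -9744/5 ≈ -1948.8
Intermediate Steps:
y(S, R) = 1
L(T) = T*(-3 + T) (L(T) = T*(T - 3) = T*(-3 + T))
m = -6/5 (m = (1*(-6))/5 = (⅕)*(-6) = -6/5 ≈ -1.2000)
(L(-4)*m)*58 = (-4*(-3 - 4)*(-6/5))*58 = (-4*(-7)*(-6/5))*58 = (28*(-6/5))*58 = -168/5*58 = -9744/5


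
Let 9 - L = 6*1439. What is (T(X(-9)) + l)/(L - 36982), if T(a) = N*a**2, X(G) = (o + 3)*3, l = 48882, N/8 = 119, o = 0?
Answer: -125994/45607 ≈ -2.7626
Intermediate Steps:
N = 952 (N = 8*119 = 952)
L = -8625 (L = 9 - 6*1439 = 9 - 1*8634 = 9 - 8634 = -8625)
X(G) = 9 (X(G) = (0 + 3)*3 = 3*3 = 9)
T(a) = 952*a**2
(T(X(-9)) + l)/(L - 36982) = (952*9**2 + 48882)/(-8625 - 36982) = (952*81 + 48882)/(-45607) = (77112 + 48882)*(-1/45607) = 125994*(-1/45607) = -125994/45607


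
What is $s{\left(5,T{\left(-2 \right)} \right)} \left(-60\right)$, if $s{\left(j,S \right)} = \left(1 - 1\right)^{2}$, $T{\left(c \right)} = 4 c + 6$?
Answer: $0$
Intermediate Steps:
$T{\left(c \right)} = 6 + 4 c$
$s{\left(j,S \right)} = 0$ ($s{\left(j,S \right)} = 0^{2} = 0$)
$s{\left(5,T{\left(-2 \right)} \right)} \left(-60\right) = 0 \left(-60\right) = 0$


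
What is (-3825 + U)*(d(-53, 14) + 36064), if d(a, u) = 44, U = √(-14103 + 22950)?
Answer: -138113100 + 108324*√983 ≈ -1.3472e+8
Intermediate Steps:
U = 3*√983 (U = √8847 = 3*√983 ≈ 94.058)
(-3825 + U)*(d(-53, 14) + 36064) = (-3825 + 3*√983)*(44 + 36064) = (-3825 + 3*√983)*36108 = -138113100 + 108324*√983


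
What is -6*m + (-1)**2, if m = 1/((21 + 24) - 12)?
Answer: 9/11 ≈ 0.81818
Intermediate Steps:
m = 1/33 (m = 1/(45 - 12) = 1/33 ≈ 0.030303)
-6*m + (-1)**2 = -6*1/33 + (-1)**2 = -2/11 + 1 = 9/11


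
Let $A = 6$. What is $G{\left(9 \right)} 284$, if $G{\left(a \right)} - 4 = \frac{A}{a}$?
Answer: $\frac{3976}{3} \approx 1325.3$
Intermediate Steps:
$G{\left(a \right)} = 4 + \frac{6}{a}$
$G{\left(9 \right)} 284 = \left(4 + \frac{6}{9}\right) 284 = \left(4 + 6 \cdot \frac{1}{9}\right) 284 = \left(4 + \frac{2}{3}\right) 284 = \frac{14}{3} \cdot 284 = \frac{3976}{3}$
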